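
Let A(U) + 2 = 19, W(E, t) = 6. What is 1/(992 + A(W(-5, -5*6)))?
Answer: 1/1009 ≈ 0.00099108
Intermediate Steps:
A(U) = 17 (A(U) = -2 + 19 = 17)
1/(992 + A(W(-5, -5*6))) = 1/(992 + 17) = 1/1009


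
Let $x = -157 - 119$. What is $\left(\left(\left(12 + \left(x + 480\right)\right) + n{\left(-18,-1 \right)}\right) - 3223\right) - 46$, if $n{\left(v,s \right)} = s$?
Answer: $-3054$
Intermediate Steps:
$x = -276$
$\left(\left(\left(12 + \left(x + 480\right)\right) + n{\left(-18,-1 \right)}\right) - 3223\right) - 46 = \left(\left(\left(12 + \left(-276 + 480\right)\right) - 1\right) - 3223\right) - 46 = \left(\left(\left(12 + 204\right) - 1\right) - 3223\right) - 46 = \left(\left(216 - 1\right) - 3223\right) - 46 = \left(215 - 3223\right) - 46 = -3008 - 46 = -3054$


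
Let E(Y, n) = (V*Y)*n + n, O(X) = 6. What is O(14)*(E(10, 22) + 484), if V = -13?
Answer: -14124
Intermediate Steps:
E(Y, n) = n - 13*Y*n (E(Y, n) = (-13*Y)*n + n = -13*Y*n + n = n - 13*Y*n)
O(14)*(E(10, 22) + 484) = 6*(22*(1 - 13*10) + 484) = 6*(22*(1 - 130) + 484) = 6*(22*(-129) + 484) = 6*(-2838 + 484) = 6*(-2354) = -14124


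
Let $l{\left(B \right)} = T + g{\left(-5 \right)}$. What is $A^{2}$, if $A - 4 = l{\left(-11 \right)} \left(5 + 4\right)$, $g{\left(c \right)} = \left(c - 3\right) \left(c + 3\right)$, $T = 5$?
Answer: $37249$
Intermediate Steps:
$g{\left(c \right)} = \left(-3 + c\right) \left(3 + c\right)$
$l{\left(B \right)} = 21$ ($l{\left(B \right)} = 5 - \left(9 - \left(-5\right)^{2}\right) = 5 + \left(-9 + 25\right) = 5 + 16 = 21$)
$A = 193$ ($A = 4 + 21 \left(5 + 4\right) = 4 + 21 \cdot 9 = 4 + 189 = 193$)
$A^{2} = 193^{2} = 37249$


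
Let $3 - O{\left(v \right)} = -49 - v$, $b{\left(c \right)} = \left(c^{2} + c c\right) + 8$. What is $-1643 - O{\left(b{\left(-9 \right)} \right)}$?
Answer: $-1865$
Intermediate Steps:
$b{\left(c \right)} = 8 + 2 c^{2}$ ($b{\left(c \right)} = \left(c^{2} + c^{2}\right) + 8 = 2 c^{2} + 8 = 8 + 2 c^{2}$)
$O{\left(v \right)} = 52 + v$ ($O{\left(v \right)} = 3 - \left(-49 - v\right) = 3 + \left(49 + v\right) = 52 + v$)
$-1643 - O{\left(b{\left(-9 \right)} \right)} = -1643 - \left(52 + \left(8 + 2 \left(-9\right)^{2}\right)\right) = -1643 - \left(52 + \left(8 + 2 \cdot 81\right)\right) = -1643 - \left(52 + \left(8 + 162\right)\right) = -1643 - \left(52 + 170\right) = -1643 - 222 = -1865$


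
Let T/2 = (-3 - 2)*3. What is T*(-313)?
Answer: 9390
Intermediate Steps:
T = -30 (T = 2*((-3 - 2)*3) = 2*(-5*3) = 2*(-15) = -30)
T*(-313) = -30*(-313) = 9390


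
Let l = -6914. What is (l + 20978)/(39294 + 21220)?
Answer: 7032/30257 ≈ 0.23241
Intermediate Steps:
(l + 20978)/(39294 + 21220) = (-6914 + 20978)/(39294 + 21220) = 14064/60514 = 14064*(1/60514) = 7032/30257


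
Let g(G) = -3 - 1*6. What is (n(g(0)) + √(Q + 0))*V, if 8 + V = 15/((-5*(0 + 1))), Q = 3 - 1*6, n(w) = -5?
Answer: 55 - 11*I*√3 ≈ 55.0 - 19.053*I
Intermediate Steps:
g(G) = -9 (g(G) = -3 - 6 = -9)
Q = -3 (Q = 3 - 6 = -3)
V = -11 (V = -8 + 15/((-5*(0 + 1))) = -8 + 15/((-5*1)) = -8 + 15/(-5) = -8 + 15*(-⅕) = -8 - 3 = -11)
(n(g(0)) + √(Q + 0))*V = (-5 + √(-3 + 0))*(-11) = (-5 + √(-3))*(-11) = (-5 + I*√3)*(-11) = 55 - 11*I*√3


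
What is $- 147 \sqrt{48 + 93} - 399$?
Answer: $-399 - 147 \sqrt{141} \approx -2144.5$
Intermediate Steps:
$- 147 \sqrt{48 + 93} - 399 = - 147 \sqrt{141} - 399 = -399 - 147 \sqrt{141}$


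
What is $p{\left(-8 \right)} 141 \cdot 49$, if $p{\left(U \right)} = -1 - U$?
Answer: $48363$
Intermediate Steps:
$p{\left(-8 \right)} 141 \cdot 49 = \left(-1 - -8\right) 141 \cdot 49 = \left(-1 + 8\right) 141 \cdot 49 = 7 \cdot 141 \cdot 49 = 987 \cdot 49 = 48363$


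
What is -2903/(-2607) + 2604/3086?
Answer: 7873643/4022601 ≈ 1.9574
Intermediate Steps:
-2903/(-2607) + 2604/3086 = -2903*(-1/2607) + 2604*(1/3086) = 2903/2607 + 1302/1543 = 7873643/4022601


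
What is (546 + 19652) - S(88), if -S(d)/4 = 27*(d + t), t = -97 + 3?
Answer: 19550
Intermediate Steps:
t = -94
S(d) = 10152 - 108*d (S(d) = -108*(d - 94) = -108*(-94 + d) = -4*(-2538 + 27*d) = 10152 - 108*d)
(546 + 19652) - S(88) = (546 + 19652) - (10152 - 108*88) = 20198 - (10152 - 9504) = 20198 - 1*648 = 20198 - 648 = 19550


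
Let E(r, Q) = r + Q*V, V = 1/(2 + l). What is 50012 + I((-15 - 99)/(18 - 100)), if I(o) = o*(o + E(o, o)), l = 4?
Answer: 168154423/3362 ≈ 50016.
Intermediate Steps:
V = ⅙ (V = 1/(2 + 4) = 1/6 = ⅙ ≈ 0.16667)
E(r, Q) = r + Q/6 (E(r, Q) = r + Q*(⅙) = r + Q/6)
I(o) = 13*o²/6 (I(o) = o*(o + (o + o/6)) = o*(o + 7*o/6) = o*(13*o/6) = 13*o²/6)
50012 + I((-15 - 99)/(18 - 100)) = 50012 + 13*((-15 - 99)/(18 - 100))²/6 = 50012 + 13*(-114/(-82))²/6 = 50012 + 13*(-114*(-1/82))²/6 = 50012 + 13*(57/41)²/6 = 50012 + (13/6)*(3249/1681) = 50012 + 14079/3362 = 168154423/3362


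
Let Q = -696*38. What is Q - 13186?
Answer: -39634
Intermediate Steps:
Q = -26448
Q - 13186 = -26448 - 13186 = -39634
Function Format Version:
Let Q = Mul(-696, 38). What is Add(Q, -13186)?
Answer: -39634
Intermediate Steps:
Q = -26448
Add(Q, -13186) = Add(-26448, -13186) = -39634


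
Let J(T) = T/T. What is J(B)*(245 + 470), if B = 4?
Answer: 715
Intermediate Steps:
J(T) = 1
J(B)*(245 + 470) = 1*(245 + 470) = 1*715 = 715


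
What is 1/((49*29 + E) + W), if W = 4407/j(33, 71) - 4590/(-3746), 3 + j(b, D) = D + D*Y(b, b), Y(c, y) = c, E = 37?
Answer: 4515803/6597828330 ≈ 0.00068444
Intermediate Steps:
j(b, D) = -3 + D + D*b (j(b, D) = -3 + (D + D*b) = -3 + D + D*b)
W = 13787556/4515803 (W = 4407/(-3 + 71 + 71*33) - 4590/(-3746) = 4407/(-3 + 71 + 2343) - 4590*(-1/3746) = 4407/2411 + 2295/1873 = 13787556/4515803 ≈ 3.0532)
1/((49*29 + E) + W) = 1/((49*29 + 37) + 13787556/4515803) = 1/((1421 + 37) + 13787556/4515803) = 1/(1458 + 13787556/4515803) = 1/(6597828330/4515803) = 4515803/6597828330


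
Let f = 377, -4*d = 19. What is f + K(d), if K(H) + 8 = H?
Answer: 1457/4 ≈ 364.25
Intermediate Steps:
d = -19/4 (d = -1/4*19 = -19/4 ≈ -4.7500)
K(H) = -8 + H
f + K(d) = 377 + (-8 - 19/4) = 377 - 51/4 = 1457/4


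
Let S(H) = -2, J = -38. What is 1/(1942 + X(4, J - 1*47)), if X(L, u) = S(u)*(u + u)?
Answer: 1/2282 ≈ 0.00043821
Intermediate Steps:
X(L, u) = -4*u (X(L, u) = -2*(u + u) = -4*u)
1/(1942 + X(4, J - 1*47)) = 1/(1942 - 4*(-38 - 1*47)) = 1/(1942 - 4*(-38 - 47)) = 1/(1942 - 4*(-85)) = 1/(1942 + 340) = 1/2282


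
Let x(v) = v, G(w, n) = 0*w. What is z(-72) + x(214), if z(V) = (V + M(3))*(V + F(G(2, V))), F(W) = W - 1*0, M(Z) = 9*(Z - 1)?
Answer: 4102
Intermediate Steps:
M(Z) = -9 + 9*Z (M(Z) = 9*(-1 + Z) = -9 + 9*Z)
G(w, n) = 0
F(W) = W (F(W) = W + 0 = W)
z(V) = V*(18 + V) (z(V) = (V + (-9 + 9*3))*(V + 0) = (V + (-9 + 27))*V = (V + 18)*V = (18 + V)*V = V*(18 + V))
z(-72) + x(214) = -72*(18 - 72) + 214 = -72*(-54) + 214 = 3888 + 214 = 4102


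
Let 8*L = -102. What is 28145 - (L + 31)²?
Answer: 444991/16 ≈ 27812.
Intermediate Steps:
L = -51/4 (L = (⅛)*(-102) = -51/4 ≈ -12.750)
28145 - (L + 31)² = 28145 - (-51/4 + 31)² = 28145 - (73/4)² = 28145 - 1*5329/16 = 28145 - 5329/16 = 444991/16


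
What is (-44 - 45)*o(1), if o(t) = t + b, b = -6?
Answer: 445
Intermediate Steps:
o(t) = -6 + t (o(t) = t - 6 = -6 + t)
(-44 - 45)*o(1) = (-44 - 45)*(-6 + 1) = -89*(-5) = 445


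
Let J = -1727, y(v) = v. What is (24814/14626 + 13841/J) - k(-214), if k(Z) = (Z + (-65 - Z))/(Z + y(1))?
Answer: -250939297/37888653 ≈ -6.6231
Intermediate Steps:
k(Z) = -65/(1 + Z) (k(Z) = (Z + (-65 - Z))/(Z + 1) = -65/(1 + Z))
(24814/14626 + 13841/J) - k(-214) = (24814/14626 + 13841/(-1727)) - (-65)/(1 - 214) = (24814*(1/14626) + 13841*(-1/1727)) - (-65)/(-213) = (12407/7313 - 13841/1727) - (-65)*(-1)/213 = -79792344/12629551 - 1*65/213 = -79792344/12629551 - 65/213 = -250939297/37888653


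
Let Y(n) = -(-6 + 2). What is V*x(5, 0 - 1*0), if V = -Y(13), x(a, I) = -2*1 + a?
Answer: -12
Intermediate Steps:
Y(n) = 4 (Y(n) = -1*(-4) = 4)
x(a, I) = -2 + a
V = -4 (V = -1*4 = -4)
V*x(5, 0 - 1*0) = -4*(-2 + 5) = -4*3 = -12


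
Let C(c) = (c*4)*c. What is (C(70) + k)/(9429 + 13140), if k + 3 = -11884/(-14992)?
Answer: 73452527/84588612 ≈ 0.86835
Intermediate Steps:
C(c) = 4*c² (C(c) = (4*c)*c = 4*c²)
k = -8273/3748 (k = -3 - 11884/(-14992) = -3 - 11884*(-1/14992) = -3 + 2971/3748 = -8273/3748 ≈ -2.2073)
(C(70) + k)/(9429 + 13140) = (4*70² - 8273/3748)/(9429 + 13140) = (4*4900 - 8273/3748)/22569 = (19600 - 8273/3748)*(1/22569) = (73452527/3748)*(1/22569) = 73452527/84588612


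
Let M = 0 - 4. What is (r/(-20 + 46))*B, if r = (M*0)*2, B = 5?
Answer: 0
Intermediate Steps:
M = -4
r = 0 (r = -4*0*2 = 0*2 = 0)
(r/(-20 + 46))*B = (0/(-20 + 46))*5 = (0/26)*5 = ((1/26)*0)*5 = 0*5 = 0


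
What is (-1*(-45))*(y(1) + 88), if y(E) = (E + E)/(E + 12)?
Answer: 51570/13 ≈ 3966.9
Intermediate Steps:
y(E) = 2*E/(12 + E) (y(E) = (2*E)/(12 + E) = 2*E/(12 + E))
(-1*(-45))*(y(1) + 88) = (-1*(-45))*(2*1/(12 + 1) + 88) = 45*(2*1/13 + 88) = 45*(2*1*(1/13) + 88) = 45*(2/13 + 88) = 45*(1146/13) = 51570/13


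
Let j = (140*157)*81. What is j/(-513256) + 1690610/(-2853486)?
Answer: -743500641355/183071101302 ≈ -4.0613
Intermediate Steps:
j = 1780380 (j = 21980*81 = 1780380)
j/(-513256) + 1690610/(-2853486) = 1780380/(-513256) + 1690610/(-2853486) = 1780380*(-1/513256) + 1690610*(-1/2853486) = -445095/128314 - 845305/1426743 = -743500641355/183071101302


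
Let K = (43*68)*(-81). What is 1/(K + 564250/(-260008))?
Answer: -130004/30790949501 ≈ -4.2222e-6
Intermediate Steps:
K = -236844 (K = 2924*(-81) = -236844)
1/(K + 564250/(-260008)) = 1/(-236844 + 564250/(-260008)) = 1/(-236844 + 564250*(-1/260008)) = 1/(-236844 - 282125/130004) = 1/(-30790949501/130004) = -130004/30790949501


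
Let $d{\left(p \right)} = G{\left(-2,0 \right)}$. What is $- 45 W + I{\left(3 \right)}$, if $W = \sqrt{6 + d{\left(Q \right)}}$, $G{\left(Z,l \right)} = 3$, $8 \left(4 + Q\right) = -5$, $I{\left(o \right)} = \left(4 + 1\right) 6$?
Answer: $-105$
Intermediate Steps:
$I{\left(o \right)} = 30$ ($I{\left(o \right)} = 5 \cdot 6 = 30$)
$Q = - \frac{37}{8}$ ($Q = -4 + \frac{1}{8} \left(-5\right) = -4 - \frac{5}{8} = - \frac{37}{8} \approx -4.625$)
$d{\left(p \right)} = 3$
$W = 3$ ($W = \sqrt{6 + 3} = \sqrt{9} = 3$)
$- 45 W + I{\left(3 \right)} = \left(-45\right) 3 + 30 = -135 + 30 = -105$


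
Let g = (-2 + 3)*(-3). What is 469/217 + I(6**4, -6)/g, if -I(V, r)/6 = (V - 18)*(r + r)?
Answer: -950765/31 ≈ -30670.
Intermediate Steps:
g = -3 (g = 1*(-3) = -3)
I(V, r) = -12*r*(-18 + V) (I(V, r) = -6*(V - 18)*(r + r) = -6*(-18 + V)*2*r = -12*r*(-18 + V))
469/217 + I(6**4, -6)/g = 469/217 + (12*(-6)*(18 - 1*6**4))/(-3) = 469*(1/217) + (12*(-6)*(18 - 1*1296))*(-1/3) = 67/31 + (12*(-6)*(18 - 1296))*(-1/3) = 67/31 + (12*(-6)*(-1278))*(-1/3) = 67/31 + 92016*(-1/3) = 67/31 - 30672 = -950765/31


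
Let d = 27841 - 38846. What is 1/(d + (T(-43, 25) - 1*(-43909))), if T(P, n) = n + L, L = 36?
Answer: 1/32965 ≈ 3.0335e-5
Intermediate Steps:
T(P, n) = 36 + n (T(P, n) = n + 36 = 36 + n)
d = -11005
1/(d + (T(-43, 25) - 1*(-43909))) = 1/(-11005 + ((36 + 25) - 1*(-43909))) = 1/(-11005 + (61 + 43909)) = 1/(-11005 + 43970) = 1/32965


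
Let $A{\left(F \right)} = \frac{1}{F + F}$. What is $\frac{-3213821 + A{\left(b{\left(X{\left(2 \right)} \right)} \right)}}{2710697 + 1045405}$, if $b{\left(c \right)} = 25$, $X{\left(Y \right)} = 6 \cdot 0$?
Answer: $- \frac{53563683}{62601700} \approx -0.85563$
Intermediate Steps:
$X{\left(Y \right)} = 0$
$A{\left(F \right)} = \frac{1}{2 F}$
$\frac{-3213821 + A{\left(b{\left(X{\left(2 \right)} \right)} \right)}}{2710697 + 1045405} = \frac{-3213821 + \frac{1}{2 \cdot 25}}{2710697 + 1045405} = \frac{-3213821 + \frac{1}{2} \cdot \frac{1}{25}}{3756102} = \left(-3213821 + \frac{1}{50}\right) \frac{1}{3756102} = \left(- \frac{160691049}{50}\right) \frac{1}{3756102} = - \frac{53563683}{62601700}$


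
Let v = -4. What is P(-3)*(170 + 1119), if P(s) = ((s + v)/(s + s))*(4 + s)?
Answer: 9023/6 ≈ 1503.8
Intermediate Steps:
P(s) = (-4 + s)*(4 + s)/(2*s) (P(s) = ((s - 4)/(s + s))*(4 + s) = ((-4 + s)/((2*s)))*(4 + s) = ((-4 + s)*(1/(2*s)))*(4 + s) = ((-4 + s)/(2*s))*(4 + s) = (-4 + s)*(4 + s)/(2*s))
P(-3)*(170 + 1119) = ((½)*(-3) - 8/(-3))*(170 + 1119) = (-3/2 - 8*(-⅓))*1289 = (-3/2 + 8/3)*1289 = (7/6)*1289 = 9023/6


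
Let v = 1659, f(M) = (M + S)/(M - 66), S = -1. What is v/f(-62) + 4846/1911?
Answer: 2148730/637 ≈ 3373.2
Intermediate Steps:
f(M) = (-1 + M)/(-66 + M) (f(M) = (M - 1)/(M - 66) = (-1 + M)/(-66 + M))
v/f(-62) + 4846/1911 = 1659/(((-1 - 62)/(-66 - 62))) + 4846/1911 = 1659/((-63/(-128))) + 4846*(1/1911) = 1659/((-1/128*(-63))) + 4846/1911 = 1659/(63/128) + 4846/1911 = 1659*(128/63) + 4846/1911 = 10112/3 + 4846/1911 = 2148730/637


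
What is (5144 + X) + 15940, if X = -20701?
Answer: 383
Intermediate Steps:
(5144 + X) + 15940 = (5144 - 20701) + 15940 = -15557 + 15940 = 383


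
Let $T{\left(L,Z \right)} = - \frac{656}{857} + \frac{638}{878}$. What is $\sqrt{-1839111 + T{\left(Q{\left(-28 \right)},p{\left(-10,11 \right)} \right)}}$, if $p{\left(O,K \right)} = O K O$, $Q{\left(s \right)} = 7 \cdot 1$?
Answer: $\frac{i \sqrt{260314665244638942}}{376223} \approx 1356.1 i$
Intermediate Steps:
$Q{\left(s \right)} = 7$
$p{\left(O,K \right)} = K O^{2}$
$T{\left(L,Z \right)} = - \frac{14601}{376223}$ ($T{\left(L,Z \right)} = \left(-656\right) \frac{1}{857} + 638 \cdot \frac{1}{878} = - \frac{656}{857} + \frac{319}{439} = - \frac{14601}{376223}$)
$\sqrt{-1839111 + T{\left(Q{\left(-28 \right)},p{\left(-10,11 \right)} \right)}} = \sqrt{-1839111 - \frac{14601}{376223}} = \sqrt{- \frac{691915872354}{376223}} = \frac{i \sqrt{260314665244638942}}{376223}$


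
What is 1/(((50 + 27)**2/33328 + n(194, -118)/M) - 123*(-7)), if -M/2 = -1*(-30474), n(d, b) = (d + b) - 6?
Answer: 507818736/437321688629 ≈ 0.0011612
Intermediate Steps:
n(d, b) = -6 + b + d (n(d, b) = (b + d) - 6 = -6 + b + d)
M = -60948 (M = -(-2)*(-30474) = -2*30474 = -60948)
1/(((50 + 27)**2/33328 + n(194, -118)/M) - 123*(-7)) = 1/(((50 + 27)**2/33328 + (-6 - 118 + 194)/(-60948)) - 123*(-7)) = 1/((77**2*(1/33328) + 70*(-1/60948)) + 861) = 1/((5929*(1/33328) - 35/30474) + 861) = 1/((5929/33328 - 35/30474) + 861) = 1/(89756933/507818736 + 861) = 1/(437321688629/507818736) = 507818736/437321688629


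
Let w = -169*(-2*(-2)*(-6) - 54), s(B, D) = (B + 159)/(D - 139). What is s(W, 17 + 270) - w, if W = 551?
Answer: -975113/74 ≈ -13177.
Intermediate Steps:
s(B, D) = (159 + B)/(-139 + D)
w = 13182 (w = -169*(4*(-6) - 54) = -169*(-24 - 54) = -169*(-78) = 13182)
s(W, 17 + 270) - w = (159 + 551)/(-139 + (17 + 270)) - 1*13182 = 710/(-139 + 287) - 13182 = 710/148 - 13182 = (1/148)*710 - 13182 = 355/74 - 13182 = -975113/74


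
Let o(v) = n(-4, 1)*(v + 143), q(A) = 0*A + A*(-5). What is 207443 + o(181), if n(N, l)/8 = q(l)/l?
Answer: 194483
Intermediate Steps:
q(A) = -5*A (q(A) = 0 - 5*A = -5*A)
n(N, l) = -40 (n(N, l) = 8*((-5*l)/l) = 8*(-5) = -40)
o(v) = -5720 - 40*v (o(v) = -40*(v + 143) = -40*(143 + v) = -5720 - 40*v)
207443 + o(181) = 207443 + (-5720 - 40*181) = 207443 + (-5720 - 7240) = 207443 - 12960 = 194483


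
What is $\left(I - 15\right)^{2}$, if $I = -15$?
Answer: $900$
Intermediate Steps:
$\left(I - 15\right)^{2} = \left(-15 - 15\right)^{2} = \left(-30\right)^{2} = 900$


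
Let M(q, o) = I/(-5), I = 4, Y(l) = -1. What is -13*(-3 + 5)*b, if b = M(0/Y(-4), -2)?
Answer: 104/5 ≈ 20.800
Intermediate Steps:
M(q, o) = -4/5 (M(q, o) = 4/(-5) = 4*(-1/5) = -4/5)
b = -4/5 ≈ -0.80000
-13*(-3 + 5)*b = -13*(-3 + 5)*(-4/5) = -13*2*(-4/5) = -13*(-8)/5 = -1*(-104/5) = 104/5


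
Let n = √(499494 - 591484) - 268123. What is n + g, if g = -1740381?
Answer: -2008504 + I*√91990 ≈ -2.0085e+6 + 303.3*I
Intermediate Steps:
n = -268123 + I*√91990 (n = √(-91990) - 268123 = I*√91990 - 268123 = -268123 + I*√91990 ≈ -2.6812e+5 + 303.3*I)
n + g = (-268123 + I*√91990) - 1740381 = -2008504 + I*√91990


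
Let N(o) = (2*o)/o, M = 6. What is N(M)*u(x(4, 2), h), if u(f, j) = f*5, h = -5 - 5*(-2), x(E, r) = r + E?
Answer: 60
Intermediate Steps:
x(E, r) = E + r
h = 5 (h = -5 + 10 = 5)
u(f, j) = 5*f
N(o) = 2
N(M)*u(x(4, 2), h) = 2*(5*(4 + 2)) = 2*(5*6) = 2*30 = 60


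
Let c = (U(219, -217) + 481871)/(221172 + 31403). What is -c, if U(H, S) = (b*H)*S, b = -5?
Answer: -719486/252575 ≈ -2.8486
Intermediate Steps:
U(H, S) = -5*H*S (U(H, S) = (-5*H)*S = -5*H*S)
c = 719486/252575 (c = (-5*219*(-217) + 481871)/(221172 + 31403) = (237615 + 481871)/252575 = 719486*(1/252575) = 719486/252575 ≈ 2.8486)
-c = -1*719486/252575 = -719486/252575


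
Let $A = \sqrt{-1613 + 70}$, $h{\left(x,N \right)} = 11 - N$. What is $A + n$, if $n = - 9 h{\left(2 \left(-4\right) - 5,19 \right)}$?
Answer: $72 + i \sqrt{1543} \approx 72.0 + 39.281 i$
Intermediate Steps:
$A = i \sqrt{1543}$ ($A = \sqrt{-1543} = i \sqrt{1543} \approx 39.281 i$)
$n = 72$ ($n = - 9 \left(11 - 19\right) = \left(-9\right) \left(-8\right) = 72$)
$A + n = i \sqrt{1543} + 72 = 72 + i \sqrt{1543}$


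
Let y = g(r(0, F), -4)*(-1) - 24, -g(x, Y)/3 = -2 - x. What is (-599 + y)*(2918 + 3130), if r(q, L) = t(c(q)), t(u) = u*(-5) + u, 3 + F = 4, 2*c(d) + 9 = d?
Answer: -4130784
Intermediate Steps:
c(d) = -9/2 + d/2
F = 1 (F = -3 + 4 = 1)
t(u) = -4*u (t(u) = -5*u + u = -4*u)
r(q, L) = 18 - 2*q (r(q, L) = -4*(-9/2 + q/2) = 18 - 2*q)
g(x, Y) = 6 + 3*x (g(x, Y) = -3*(-2 - x) = 6 + 3*x)
y = -84 (y = (6 + 3*(18 - 2*0))*(-1) - 24 = (6 + 3*(18 + 0))*(-1) - 24 = (6 + 3*18)*(-1) - 24 = (6 + 54)*(-1) - 24 = 60*(-1) - 24 = -60 - 24 = -84)
(-599 + y)*(2918 + 3130) = (-599 - 84)*(2918 + 3130) = -683*6048 = -4130784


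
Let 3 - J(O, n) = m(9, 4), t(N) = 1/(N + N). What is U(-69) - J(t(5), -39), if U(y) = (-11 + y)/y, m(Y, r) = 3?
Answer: 80/69 ≈ 1.1594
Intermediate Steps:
t(N) = 1/(2*N)
U(y) = (-11 + y)/y
J(O, n) = 0 (J(O, n) = 3 - 1*3 = 3 - 3 = 0)
U(-69) - J(t(5), -39) = (-11 - 69)/(-69) - 1*0 = -1/69*(-80) + 0 = 80/69 + 0 = 80/69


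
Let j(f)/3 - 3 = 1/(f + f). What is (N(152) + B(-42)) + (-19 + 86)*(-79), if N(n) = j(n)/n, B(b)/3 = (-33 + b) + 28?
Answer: -251091533/46208 ≈ -5433.9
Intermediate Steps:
B(b) = -15 + 3*b (B(b) = 3*((-33 + b) + 28) = 3*(-5 + b) = -15 + 3*b)
j(f) = 9 + 3/(2*f) (j(f) = 9 + 3/(f + f) = 9 + 3/((2*f)) = 9 + 3*(1/(2*f)) = 9 + 3/(2*f))
N(n) = (9 + 3/(2*n))/n
(N(152) + B(-42)) + (-19 + 86)*(-79) = ((3/2)*(1 + 6*152)/152² + (-15 + 3*(-42))) + (-19 + 86)*(-79) = ((3/2)*(1/23104)*(1 + 912) + (-15 - 126)) + 67*(-79) = ((3/2)*(1/23104)*913 - 141) - 5293 = (2739/46208 - 141) - 5293 = -6512589/46208 - 5293 = -251091533/46208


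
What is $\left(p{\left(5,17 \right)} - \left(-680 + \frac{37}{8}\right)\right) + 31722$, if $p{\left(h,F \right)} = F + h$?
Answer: $\frac{259355}{8} \approx 32419.0$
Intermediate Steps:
$\left(p{\left(5,17 \right)} - \left(-680 + \frac{37}{8}\right)\right) + 31722 = \left(\left(17 + 5\right) - \left(-680 + \frac{37}{8}\right)\right) + 31722 = \left(22 + \left(680 - \frac{37}{8}\right)\right) + 31722 = \left(22 + \frac{5403}{8}\right) + 31722 = \frac{5579}{8} + 31722 = \frac{259355}{8}$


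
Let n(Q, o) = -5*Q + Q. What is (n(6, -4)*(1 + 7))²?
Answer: 36864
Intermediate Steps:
n(Q, o) = -4*Q
(n(6, -4)*(1 + 7))² = ((-4*6)*(1 + 7))² = (-24*8)² = (-192)² = 36864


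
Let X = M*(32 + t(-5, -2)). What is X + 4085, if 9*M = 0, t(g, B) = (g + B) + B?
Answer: 4085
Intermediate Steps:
t(g, B) = g + 2*B (t(g, B) = (B + g) + B = g + 2*B)
M = 0 (M = (1/9)*0 = 0)
X = 0 (X = 0*(32 + (-5 + 2*(-2))) = 0*(32 + (-5 - 4)) = 0*(32 - 9) = 0*23 = 0)
X + 4085 = 0 + 4085 = 4085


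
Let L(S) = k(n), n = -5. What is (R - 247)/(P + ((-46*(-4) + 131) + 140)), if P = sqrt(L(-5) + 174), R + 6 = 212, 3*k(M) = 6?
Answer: -18655/206849 + 164*sqrt(11)/206849 ≈ -0.087557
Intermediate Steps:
k(M) = 2 (k(M) = (1/3)*6 = 2)
R = 206 (R = -6 + 212 = 206)
L(S) = 2
P = 4*sqrt(11) (P = sqrt(2 + 174) = sqrt(176) = 4*sqrt(11) ≈ 13.266)
(R - 247)/(P + ((-46*(-4) + 131) + 140)) = (206 - 247)/(4*sqrt(11) + ((-46*(-4) + 131) + 140)) = -41/(4*sqrt(11) + ((184 + 131) + 140)) = -41/(4*sqrt(11) + (315 + 140)) = -41/(4*sqrt(11) + 455) = -41/(455 + 4*sqrt(11))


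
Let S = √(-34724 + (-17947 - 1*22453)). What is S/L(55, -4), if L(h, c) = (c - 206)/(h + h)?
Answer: -22*I*√18781/21 ≈ -143.57*I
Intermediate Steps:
L(h, c) = (-206 + c)/(2*h) (L(h, c) = (-206 + c)/((2*h)) = (-206 + c)*(1/(2*h)) = (-206 + c)/(2*h))
S = 2*I*√18781 (S = √(-34724 + (-17947 - 22453)) = √(-34724 - 40400) = √(-75124) = 2*I*√18781 ≈ 274.09*I)
S/L(55, -4) = (2*I*√18781)/(((½)*(-206 - 4)/55)) = (2*I*√18781)/(((½)*(1/55)*(-210))) = (2*I*√18781)/(-21/11) = (2*I*√18781)*(-11/21) = -22*I*√18781/21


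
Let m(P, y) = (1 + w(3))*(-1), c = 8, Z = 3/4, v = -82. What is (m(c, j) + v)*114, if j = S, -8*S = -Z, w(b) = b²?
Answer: -10488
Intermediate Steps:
Z = ¾ (Z = 3*(¼) = ¾ ≈ 0.75000)
S = 3/32 (S = -(-1)*3/(8*4) = -⅛*(-¾) = 3/32 ≈ 0.093750)
j = 3/32 ≈ 0.093750
m(P, y) = -10 (m(P, y) = (1 + 3²)*(-1) = (1 + 9)*(-1) = 10*(-1) = -10)
(m(c, j) + v)*114 = (-10 - 82)*114 = -92*114 = -10488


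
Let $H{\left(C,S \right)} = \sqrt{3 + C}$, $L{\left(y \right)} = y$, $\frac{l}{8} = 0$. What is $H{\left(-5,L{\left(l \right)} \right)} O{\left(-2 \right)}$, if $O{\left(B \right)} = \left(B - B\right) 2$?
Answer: $0$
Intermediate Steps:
$O{\left(B \right)} = 0$ ($O{\left(B \right)} = 0 \cdot 2 = 0$)
$l = 0$ ($l = 8 \cdot 0 = 0$)
$H{\left(-5,L{\left(l \right)} \right)} O{\left(-2 \right)} = \sqrt{3 - 5} \cdot 0 = \sqrt{-2} \cdot 0 = i \sqrt{2} \cdot 0 = 0$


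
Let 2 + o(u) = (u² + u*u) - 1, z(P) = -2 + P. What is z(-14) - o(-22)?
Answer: -981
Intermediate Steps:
o(u) = -3 + 2*u² (o(u) = -2 + ((u² + u*u) - 1) = -2 + ((u² + u²) - 1) = -2 + (2*u² - 1) = -2 + (-1 + 2*u²) = -3 + 2*u²)
z(-14) - o(-22) = (-2 - 14) - (-3 + 2*(-22)²) = -16 - (-3 + 2*484) = -16 - (-3 + 968) = -16 - 1*965 = -16 - 965 = -981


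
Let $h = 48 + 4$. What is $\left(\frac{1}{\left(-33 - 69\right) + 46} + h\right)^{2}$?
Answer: $\frac{8473921}{3136} \approx 2702.1$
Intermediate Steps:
$h = 52$
$\left(\frac{1}{\left(-33 - 69\right) + 46} + h\right)^{2} = \left(\frac{1}{\left(-33 - 69\right) + 46} + 52\right)^{2} = \left(\frac{1}{-102 + 46} + 52\right)^{2} = \left(\frac{1}{-56} + 52\right)^{2} = \left(- \frac{1}{56} + 52\right)^{2} = \left(\frac{2911}{56}\right)^{2} = \frac{8473921}{3136}$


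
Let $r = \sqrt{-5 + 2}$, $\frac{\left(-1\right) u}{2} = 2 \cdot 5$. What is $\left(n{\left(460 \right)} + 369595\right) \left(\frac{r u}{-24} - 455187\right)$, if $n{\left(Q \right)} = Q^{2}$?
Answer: $-264552408465 + \frac{2905975 i \sqrt{3}}{6} \approx -2.6455 \cdot 10^{11} + 8.3888 \cdot 10^{5} i$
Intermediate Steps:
$u = -20$ ($u = - 2 \cdot 2 \cdot 5 = \left(-2\right) 10 = -20$)
$r = i \sqrt{3}$ ($r = \sqrt{-3} = i \sqrt{3} \approx 1.732 i$)
$\left(n{\left(460 \right)} + 369595\right) \left(\frac{r u}{-24} - 455187\right) = \left(460^{2} + 369595\right) \left(\frac{i \sqrt{3} \left(-20\right)}{-24} - 455187\right) = \left(211600 + 369595\right) \left(- 20 i \sqrt{3} \left(- \frac{1}{24}\right) - 455187\right) = 581195 \left(\frac{5 i \sqrt{3}}{6} - 455187\right) = 581195 \left(-455187 + \frac{5 i \sqrt{3}}{6}\right) = -264552408465 + \frac{2905975 i \sqrt{3}}{6}$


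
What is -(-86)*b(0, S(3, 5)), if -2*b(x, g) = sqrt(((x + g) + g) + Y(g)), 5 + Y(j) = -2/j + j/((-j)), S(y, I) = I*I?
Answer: -129*sqrt(122)/5 ≈ -284.97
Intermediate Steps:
S(y, I) = I**2
Y(j) = -6 - 2/j (Y(j) = -5 + (-2/j + j/((-j))) = -5 + (-2/j + j*(-1/j)) = -5 + (-2/j - 1) = -5 + (-1 - 2/j) = -6 - 2/j)
b(x, g) = -sqrt(-6 + x - 2/g + 2*g)/2 (b(x, g) = -sqrt(((x + g) + g) + (-6 - 2/g))/2 = -sqrt(((g + x) + g) + (-6 - 2/g))/2 = -sqrt((x + 2*g) + (-6 - 2/g))/2 = -sqrt(-6 + x - 2/g + 2*g)/2)
-(-86)*b(0, S(3, 5)) = -(-86)*(-sqrt(-6 + 0 - 2/(5**2) + 2*5**2)/2) = -(-86)*(-sqrt(-6 + 0 - 2/25 + 2*25)/2) = -(-86)*(-sqrt(-6 + 0 - 2*1/25 + 50)/2) = -(-86)*(-sqrt(-6 + 0 - 2/25 + 50)/2) = -(-86)*(-3*sqrt(122)/10) = -129*sqrt(122)/5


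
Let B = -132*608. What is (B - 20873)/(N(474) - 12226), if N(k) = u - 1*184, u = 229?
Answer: 101129/12181 ≈ 8.3022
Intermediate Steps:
B = -80256
N(k) = 45 (N(k) = 229 - 1*184 = 229 - 184 = 45)
(B - 20873)/(N(474) - 12226) = (-80256 - 20873)/(45 - 12226) = -101129/(-12181) = -101129*(-1/12181) = 101129/12181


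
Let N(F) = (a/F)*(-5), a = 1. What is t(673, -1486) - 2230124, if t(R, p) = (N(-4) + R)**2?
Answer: -28408175/16 ≈ -1.7755e+6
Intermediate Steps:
N(F) = -5/F (N(F) = (1/F)*(-5) = -5/F)
t(R, p) = (5/4 + R)**2 (t(R, p) = (-5/(-4) + R)**2 = (-5*(-1/4) + R)**2 = (5/4 + R)**2)
t(673, -1486) - 2230124 = (5 + 4*673)**2/16 - 2230124 = (5 + 2692)**2/16 - 2230124 = (1/16)*2697**2 - 2230124 = (1/16)*7273809 - 2230124 = 7273809/16 - 2230124 = -28408175/16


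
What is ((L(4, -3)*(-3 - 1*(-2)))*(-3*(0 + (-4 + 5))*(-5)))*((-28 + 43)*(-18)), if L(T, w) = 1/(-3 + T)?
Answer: 4050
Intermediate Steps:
((L(4, -3)*(-3 - 1*(-2)))*(-3*(0 + (-4 + 5))*(-5)))*((-28 + 43)*(-18)) = (((-3 - 1*(-2))/(-3 + 4))*(-3*(0 + (-4 + 5))*(-5)))*((-28 + 43)*(-18)) = (((-3 + 2)/1)*(-3*(0 + 1)*(-5)))*(15*(-18)) = ((1*(-1))*(-3*1*(-5)))*(-270) = -(-3)*(-5)*(-270) = -1*15*(-270) = -15*(-270) = 4050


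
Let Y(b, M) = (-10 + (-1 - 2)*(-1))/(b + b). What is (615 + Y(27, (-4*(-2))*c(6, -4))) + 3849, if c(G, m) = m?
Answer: 241049/54 ≈ 4463.9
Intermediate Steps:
Y(b, M) = -7/(2*b) (Y(b, M) = (-10 - 3*(-1))/((2*b)) = (-10 + 3)*(1/(2*b)) = -7/(2*b))
(615 + Y(27, (-4*(-2))*c(6, -4))) + 3849 = (615 - 7/2/27) + 3849 = (615 - 7/2*1/27) + 3849 = (615 - 7/54) + 3849 = 33203/54 + 3849 = 241049/54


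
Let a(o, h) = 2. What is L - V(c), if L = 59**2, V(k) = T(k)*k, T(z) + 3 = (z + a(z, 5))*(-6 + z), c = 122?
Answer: -1751001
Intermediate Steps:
T(z) = -3 + (-6 + z)*(2 + z) (T(z) = -3 + (z + 2)*(-6 + z) = -3 + (2 + z)*(-6 + z) = -3 + (-6 + z)*(2 + z))
V(k) = k*(-15 + k**2 - 4*k) (V(k) = (-15 + k**2 - 4*k)*k = k*(-15 + k**2 - 4*k))
L = 3481
L - V(c) = 3481 - 122*(-15 + 122**2 - 4*122) = 3481 - 122*(-15 + 14884 - 488) = 3481 - 122*14381 = 3481 - 1*1754482 = 3481 - 1754482 = -1751001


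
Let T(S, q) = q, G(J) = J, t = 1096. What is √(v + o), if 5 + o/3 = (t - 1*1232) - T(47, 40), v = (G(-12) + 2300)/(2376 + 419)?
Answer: I*√25062335/215 ≈ 23.285*I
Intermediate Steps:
v = 176/215 (v = (-12 + 2300)/(2376 + 419) = 2288/2795 = 2288*(1/2795) = 176/215 ≈ 0.81860)
o = -543 (o = -15 + 3*((1096 - 1*1232) - 1*40) = -15 + 3*((1096 - 1232) - 40) = -15 + 3*(-136 - 40) = -15 + 3*(-176) = -15 - 528 = -543)
√(v + o) = √(176/215 - 543) = √(-116569/215) = I*√25062335/215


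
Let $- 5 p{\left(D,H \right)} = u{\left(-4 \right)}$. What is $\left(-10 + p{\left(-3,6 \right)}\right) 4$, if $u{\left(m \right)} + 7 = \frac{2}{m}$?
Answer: $-34$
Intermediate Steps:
$u{\left(m \right)} = -7 + \frac{2}{m}$
$p{\left(D,H \right)} = \frac{3}{2}$ ($p{\left(D,H \right)} = - \frac{-7 + \frac{2}{-4}}{5} = - \frac{-7 + 2 \left(- \frac{1}{4}\right)}{5} = - \frac{-7 - \frac{1}{2}}{5} = \left(- \frac{1}{5}\right) \left(- \frac{15}{2}\right) = \frac{3}{2}$)
$\left(-10 + p{\left(-3,6 \right)}\right) 4 = \left(-10 + \frac{3}{2}\right) 4 = \left(- \frac{17}{2}\right) 4 = -34$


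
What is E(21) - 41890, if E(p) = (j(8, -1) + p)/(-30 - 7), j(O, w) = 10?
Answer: -1549961/37 ≈ -41891.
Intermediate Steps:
E(p) = -10/37 - p/37 (E(p) = (10 + p)/(-30 - 7) = (10 + p)/(-37) = (10 + p)*(-1/37) = -10/37 - p/37)
E(21) - 41890 = (-10/37 - 1/37*21) - 41890 = (-10/37 - 21/37) - 41890 = -31/37 - 41890 = -1549961/37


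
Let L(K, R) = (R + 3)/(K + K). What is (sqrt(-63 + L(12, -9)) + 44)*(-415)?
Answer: -18260 - 415*I*sqrt(253)/2 ≈ -18260.0 - 3300.5*I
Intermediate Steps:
L(K, R) = (3 + R)/(2*K) (L(K, R) = (3 + R)/((2*K)) = (3 + R)*(1/(2*K)) = (3 + R)/(2*K))
(sqrt(-63 + L(12, -9)) + 44)*(-415) = (sqrt(-63 + (1/2)*(3 - 9)/12) + 44)*(-415) = (sqrt(-63 + (1/2)*(1/12)*(-6)) + 44)*(-415) = (sqrt(-63 - 1/4) + 44)*(-415) = (sqrt(-253/4) + 44)*(-415) = (I*sqrt(253)/2 + 44)*(-415) = (44 + I*sqrt(253)/2)*(-415) = -18260 - 415*I*sqrt(253)/2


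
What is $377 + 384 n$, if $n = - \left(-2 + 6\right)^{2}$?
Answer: $-5767$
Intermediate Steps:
$n = -16$ ($n = - 4^{2} = \left(-1\right) 16 = -16$)
$377 + 384 n = 377 + 384 \left(-16\right) = 377 - 6144 = -5767$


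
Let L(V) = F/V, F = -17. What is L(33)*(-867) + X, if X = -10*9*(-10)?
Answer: 14813/11 ≈ 1346.6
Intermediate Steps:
X = 900 (X = -90*(-10) = 900)
L(V) = -17/V
L(33)*(-867) + X = -17/33*(-867) + 900 = 4913/11 + 900 = 14813/11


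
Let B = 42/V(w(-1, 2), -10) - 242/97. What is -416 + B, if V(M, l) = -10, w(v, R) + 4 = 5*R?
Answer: -205007/485 ≈ -422.69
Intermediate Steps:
w(v, R) = -4 + 5*R
B = -3247/485 (B = 42/(-10) - 242/97 = 42*(-⅒) - 242*1/97 = -21/5 - 242/97 = -3247/485 ≈ -6.6948)
-416 + B = -416 - 3247/485 = -205007/485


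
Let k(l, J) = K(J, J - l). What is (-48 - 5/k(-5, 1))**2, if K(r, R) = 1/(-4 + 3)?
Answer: 1849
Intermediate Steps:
K(r, R) = -1 (K(r, R) = 1/(-1) = -1)
k(l, J) = -1
(-48 - 5/k(-5, 1))**2 = (-48 - 5/(-1))**2 = (-48 - 5*(-1))**2 = (-48 + 5)**2 = (-43)**2 = 1849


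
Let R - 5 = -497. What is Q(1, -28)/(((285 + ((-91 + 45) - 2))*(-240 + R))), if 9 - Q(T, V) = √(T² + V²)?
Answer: -1/19276 + √785/173484 ≈ 0.00010962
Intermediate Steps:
R = -492 (R = 5 - 497 = -492)
Q(T, V) = 9 - √(T² + V²)
Q(1, -28)/(((285 + ((-91 + 45) - 2))*(-240 + R))) = (9 - √(1² + (-28)²))/(((285 + ((-91 + 45) - 2))*(-240 - 492))) = (9 - √(1 + 784))/(((285 + (-46 - 2))*(-732))) = (9 - √785)/(((285 - 48)*(-732))) = (9 - √785)/((237*(-732))) = (9 - √785)/(-173484) = (9 - √785)*(-1/173484) = -1/19276 + √785/173484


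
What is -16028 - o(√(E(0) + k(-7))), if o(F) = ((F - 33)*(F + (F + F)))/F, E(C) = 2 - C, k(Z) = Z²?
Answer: -15929 - 3*√51 ≈ -15950.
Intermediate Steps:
o(F) = -99 + 3*F (o(F) = ((-33 + F)*(F + 2*F))/F = ((-33 + F)*(3*F))/F = (3*F*(-33 + F))/F = -99 + 3*F)
-16028 - o(√(E(0) + k(-7))) = -16028 - (-99 + 3*√((2 - 1*0) + (-7)²)) = -16028 - (-99 + 3*√((2 + 0) + 49)) = -16028 - (-99 + 3*√(2 + 49)) = -16028 - (-99 + 3*√51) = -16028 + (99 - 3*√51) = -15929 - 3*√51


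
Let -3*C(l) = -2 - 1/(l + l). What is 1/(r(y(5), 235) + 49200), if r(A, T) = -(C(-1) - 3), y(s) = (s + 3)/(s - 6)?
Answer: 2/98405 ≈ 2.0324e-5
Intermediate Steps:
y(s) = (3 + s)/(-6 + s)
C(l) = ⅔ + 1/(6*l) (C(l) = -(-2 - 1/(l + l))/3 = -(-2 - 1/(2*l))/3 = ⅔ + 1/(6*l))
r(A, T) = 5/2 (r(A, T) = -((⅙)*(1 + 4*(-1))/(-1) - 3) = -((⅙)*(-1)*(1 - 4) - 3) = -((⅙)*(-1)*(-3) - 3) = -(½ - 3) = -1*(-5/2) = 5/2)
1/(r(y(5), 235) + 49200) = 1/(5/2 + 49200) = 1/(98405/2) = 2/98405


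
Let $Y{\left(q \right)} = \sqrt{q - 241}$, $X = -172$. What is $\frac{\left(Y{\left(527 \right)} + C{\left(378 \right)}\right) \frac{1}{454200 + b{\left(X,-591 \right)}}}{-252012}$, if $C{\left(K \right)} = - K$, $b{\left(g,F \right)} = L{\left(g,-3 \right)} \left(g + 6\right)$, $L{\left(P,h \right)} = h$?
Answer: $\frac{7}{2122025044} - \frac{\sqrt{286}}{114589352376} \approx 3.1512 \cdot 10^{-9}$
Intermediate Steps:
$Y{\left(q \right)} = \sqrt{-241 + q}$
$b{\left(g,F \right)} = -18 - 3 g$ ($b{\left(g,F \right)} = - 3 \left(g + 6\right) = - 3 \left(6 + g\right) = -18 - 3 g$)
$\frac{\left(Y{\left(527 \right)} + C{\left(378 \right)}\right) \frac{1}{454200 + b{\left(X,-591 \right)}}}{-252012} = \frac{\left(\sqrt{-241 + 527} - 378\right) \frac{1}{454200 - -498}}{-252012} = \frac{\sqrt{286} - 378}{454200 + \left(-18 + 516\right)} \left(- \frac{1}{252012}\right) = \frac{-378 + \sqrt{286}}{454200 + 498} \left(- \frac{1}{252012}\right) = \frac{-378 + \sqrt{286}}{454698} \left(- \frac{1}{252012}\right) = \left(-378 + \sqrt{286}\right) \frac{1}{454698} \left(- \frac{1}{252012}\right) = \left(- \frac{21}{25261} + \frac{\sqrt{286}}{454698}\right) \left(- \frac{1}{252012}\right) = \frac{7}{2122025044} - \frac{\sqrt{286}}{114589352376}$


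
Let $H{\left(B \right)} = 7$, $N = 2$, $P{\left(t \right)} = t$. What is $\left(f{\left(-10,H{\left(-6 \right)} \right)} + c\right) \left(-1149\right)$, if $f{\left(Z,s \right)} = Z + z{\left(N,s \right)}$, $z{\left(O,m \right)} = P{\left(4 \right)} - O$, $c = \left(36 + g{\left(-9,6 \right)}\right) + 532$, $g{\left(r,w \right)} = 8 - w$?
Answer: $-645738$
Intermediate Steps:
$c = 570$ ($c = \left(36 + \left(8 - 6\right)\right) + 532 = \left(36 + 2\right) + 532 = 38 + 532 = 570$)
$z{\left(O,m \right)} = 4 - O$
$f{\left(Z,s \right)} = 2 + Z$ ($f{\left(Z,s \right)} = Z + \left(4 - 2\right) = Z + 2 = 2 + Z$)
$\left(f{\left(-10,H{\left(-6 \right)} \right)} + c\right) \left(-1149\right) = \left(\left(2 - 10\right) + 570\right) \left(-1149\right) = \left(-8 + 570\right) \left(-1149\right) = 562 \left(-1149\right) = -645738$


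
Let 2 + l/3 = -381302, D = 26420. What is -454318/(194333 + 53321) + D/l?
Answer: -5980032167/3219254346 ≈ -1.8576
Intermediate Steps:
l = -1143912 (l = -6 + 3*(-381302) = -6 - 1143906 = -1143912)
-454318/(194333 + 53321) + D/l = -454318/(194333 + 53321) + 26420/(-1143912) = -454318/247654 + 26420*(-1/1143912) = -454318*1/247654 - 6605/285978 = -227159/123827 - 6605/285978 = -5980032167/3219254346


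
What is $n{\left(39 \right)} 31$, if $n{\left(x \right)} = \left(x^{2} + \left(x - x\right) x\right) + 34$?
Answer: $48205$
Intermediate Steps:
$n{\left(x \right)} = 34 + x^{2}$ ($n{\left(x \right)} = \left(x^{2} + 0 x\right) + 34 = \left(x^{2} + 0\right) + 34 = x^{2} + 34 = 34 + x^{2}$)
$n{\left(39 \right)} 31 = \left(34 + 39^{2}\right) 31 = \left(34 + 1521\right) 31 = 1555 \cdot 31 = 48205$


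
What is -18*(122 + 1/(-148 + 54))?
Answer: -103203/47 ≈ -2195.8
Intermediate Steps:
-18*(122 + 1/(-148 + 54)) = -18*(122 + 1/(-94)) = -18*(122 - 1/94) = -18*11467/94 = -103203/47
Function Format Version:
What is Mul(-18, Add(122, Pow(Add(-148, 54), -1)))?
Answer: Rational(-103203, 47) ≈ -2195.8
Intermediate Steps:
Mul(-18, Add(122, Pow(Add(-148, 54), -1))) = Mul(-18, Add(122, Pow(-94, -1))) = Mul(-18, Add(122, Rational(-1, 94))) = Mul(-18, Rational(11467, 94)) = Rational(-103203, 47)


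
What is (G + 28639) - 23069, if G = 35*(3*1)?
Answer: 5675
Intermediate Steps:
G = 105 (G = 35*3 = 105)
(G + 28639) - 23069 = (105 + 28639) - 23069 = 28744 - 23069 = 5675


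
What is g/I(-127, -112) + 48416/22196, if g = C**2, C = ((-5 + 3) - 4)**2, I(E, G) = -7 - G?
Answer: 2820808/194215 ≈ 14.524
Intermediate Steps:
C = 36 (C = (-2 - 4)**2 = (-6)**2 = 36)
g = 1296 (g = 36**2 = 1296)
g/I(-127, -112) + 48416/22196 = 1296/(-7 - 1*(-112)) + 48416/22196 = 1296/(-7 + 112) + 48416*(1/22196) = 1296/105 + 12104/5549 = 1296*(1/105) + 12104/5549 = 432/35 + 12104/5549 = 2820808/194215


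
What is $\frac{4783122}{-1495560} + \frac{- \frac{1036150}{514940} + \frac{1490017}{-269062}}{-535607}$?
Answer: $- \frac{1478950169411687352093}{462431956405938918740} \approx -3.1982$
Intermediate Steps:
$\frac{4783122}{-1495560} + \frac{- \frac{1036150}{514940} + \frac{1490017}{-269062}}{-535607} = 4783122 \left(- \frac{1}{1495560}\right) + \left(\left(-1036150\right) \frac{1}{514940} + 1490017 \left(- \frac{1}{269062}\right)\right) \left(- \frac{1}{535607}\right) = - \frac{797187}{249260} + \left(- \frac{103615}{51494} - \frac{1490017}{269062}\right) \left(- \frac{1}{535607}\right) = - \frac{797187}{249260} - - \frac{26151448632}{1855219274676799} = - \frac{797187}{249260} + \frac{26151448632}{1855219274676799} = - \frac{1478950169411687352093}{462431956405938918740}$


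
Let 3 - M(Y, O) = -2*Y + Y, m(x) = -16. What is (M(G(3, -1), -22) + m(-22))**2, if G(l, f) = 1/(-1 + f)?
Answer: 729/4 ≈ 182.25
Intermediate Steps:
M(Y, O) = 3 + Y (M(Y, O) = 3 - (-2*Y + Y) = 3 - (-1)*Y = 3 + Y)
(M(G(3, -1), -22) + m(-22))**2 = ((3 + 1/(-1 - 1)) - 16)**2 = ((3 + 1/(-2)) - 16)**2 = ((3 - 1/2) - 16)**2 = (5/2 - 16)**2 = (-27/2)**2 = 729/4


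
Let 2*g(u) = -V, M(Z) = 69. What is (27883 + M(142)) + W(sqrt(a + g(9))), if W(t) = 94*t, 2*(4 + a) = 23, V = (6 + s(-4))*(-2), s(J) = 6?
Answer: 27952 + 47*sqrt(78) ≈ 28367.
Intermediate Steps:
V = -24 (V = (6 + 6)*(-2) = 12*(-2) = -24)
a = 15/2 (a = -4 + (1/2)*23 = -4 + 23/2 = 15/2 ≈ 7.5000)
g(u) = 12 (g(u) = (-1*(-24))/2 = (1/2)*24 = 12)
(27883 + M(142)) + W(sqrt(a + g(9))) = (27883 + 69) + 94*sqrt(15/2 + 12) = 27952 + 94*sqrt(39/2) = 27952 + 94*(sqrt(78)/2) = 27952 + 47*sqrt(78)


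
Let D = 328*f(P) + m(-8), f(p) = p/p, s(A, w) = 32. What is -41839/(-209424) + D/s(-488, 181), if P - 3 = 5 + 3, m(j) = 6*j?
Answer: 1874299/209424 ≈ 8.9498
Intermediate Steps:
P = 11 (P = 3 + (5 + 3) = 3 + 8 = 11)
f(p) = 1
D = 280 (D = 328*1 + 6*(-8) = 328 - 48 = 280)
-41839/(-209424) + D/s(-488, 181) = -41839/(-209424) + 280/32 = -41839*(-1/209424) + 280*(1/32) = 41839/209424 + 35/4 = 1874299/209424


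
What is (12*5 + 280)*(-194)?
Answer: -65960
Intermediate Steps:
(12*5 + 280)*(-194) = (60 + 280)*(-194) = 340*(-194) = -65960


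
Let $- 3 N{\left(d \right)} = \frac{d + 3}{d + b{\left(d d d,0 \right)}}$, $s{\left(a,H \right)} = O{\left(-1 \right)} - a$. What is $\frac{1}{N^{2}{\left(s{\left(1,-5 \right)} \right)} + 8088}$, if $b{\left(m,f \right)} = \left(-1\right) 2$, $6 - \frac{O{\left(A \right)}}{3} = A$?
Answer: $\frac{2916}{23585137} \approx 0.00012364$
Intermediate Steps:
$O{\left(A \right)} = 18 - 3 A$
$b{\left(m,f \right)} = -2$
$s{\left(a,H \right)} = 21 - a$ ($s{\left(a,H \right)} = \left(18 - -3\right) - a = \left(18 + 3\right) - a = 21 - a$)
$N{\left(d \right)} = - \frac{3 + d}{3 \left(-2 + d\right)}$ ($N{\left(d \right)} = - \frac{\left(d + 3\right) \frac{1}{d - 2}}{3} = - \frac{\left(3 + d\right) \frac{1}{-2 + d}}{3} = - \frac{\frac{1}{-2 + d} \left(3 + d\right)}{3} = - \frac{3 + d}{3 \left(-2 + d\right)}$)
$\frac{1}{N^{2}{\left(s{\left(1,-5 \right)} \right)} + 8088} = \frac{1}{\left(\frac{-3 - \left(21 - 1\right)}{3 \left(-2 + \left(21 - 1\right)\right)}\right)^{2} + 8088} = \frac{1}{\left(\frac{-3 - 20}{3 \left(-2 + 20\right)}\right)^{2} + 8088} = \frac{1}{\left(\frac{-3 - 20}{3 \cdot 18}\right)^{2} + 8088} = \frac{1}{\left(\frac{1}{3} \cdot \frac{1}{18} \left(-23\right)\right)^{2} + 8088} = \frac{1}{\left(- \frac{23}{54}\right)^{2} + 8088} = \frac{1}{\frac{529}{2916} + 8088} = \frac{1}{\frac{23585137}{2916}} = \frac{2916}{23585137}$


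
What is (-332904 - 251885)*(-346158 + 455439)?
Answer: -63906326709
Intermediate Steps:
(-332904 - 251885)*(-346158 + 455439) = -584789*109281 = -63906326709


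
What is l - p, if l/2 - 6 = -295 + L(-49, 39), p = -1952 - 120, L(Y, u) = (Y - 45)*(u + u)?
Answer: -13170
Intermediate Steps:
L(Y, u) = 2*u*(-45 + Y) (L(Y, u) = (-45 + Y)*(2*u) = 2*u*(-45 + Y))
p = -2072
l = -15242 (l = 12 + 2*(-295 + 2*39*(-45 - 49)) = 12 + 2*(-295 + 2*39*(-94)) = 12 + 2*(-295 - 7332) = 12 + 2*(-7627) = 12 - 15254 = -15242)
l - p = -15242 - 1*(-2072) = -15242 + 2072 = -13170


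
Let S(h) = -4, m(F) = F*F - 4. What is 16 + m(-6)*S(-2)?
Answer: -112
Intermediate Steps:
m(F) = -4 + F² (m(F) = F² - 4 = -4 + F²)
16 + m(-6)*S(-2) = 16 + (-4 + (-6)²)*(-4) = 16 + (-4 + 36)*(-4) = 16 + 32*(-4) = 16 - 128 = -112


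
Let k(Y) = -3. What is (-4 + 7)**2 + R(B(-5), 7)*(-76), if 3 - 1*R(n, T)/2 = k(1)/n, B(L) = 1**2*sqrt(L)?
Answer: -447 + 456*I*sqrt(5)/5 ≈ -447.0 + 203.93*I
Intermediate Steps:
B(L) = sqrt(L) (B(L) = 1*sqrt(L) = sqrt(L))
R(n, T) = 6 + 6/n (R(n, T) = 6 - (-6)/n = 6 + 6/n)
(-4 + 7)**2 + R(B(-5), 7)*(-76) = (-4 + 7)**2 + (6 + 6/(sqrt(-5)))*(-76) = 3**2 + (6 + 6/((I*sqrt(5))))*(-76) = 9 + (6 + 6*(-I*sqrt(5)/5))*(-76) = 9 + (6 - 6*I*sqrt(5)/5)*(-76) = 9 + (-456 + 456*I*sqrt(5)/5) = -447 + 456*I*sqrt(5)/5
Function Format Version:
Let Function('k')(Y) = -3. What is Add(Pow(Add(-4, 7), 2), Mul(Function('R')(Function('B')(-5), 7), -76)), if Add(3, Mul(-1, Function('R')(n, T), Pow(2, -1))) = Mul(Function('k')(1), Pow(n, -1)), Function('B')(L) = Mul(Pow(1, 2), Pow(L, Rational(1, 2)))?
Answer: Add(-447, Mul(Rational(456, 5), I, Pow(5, Rational(1, 2)))) ≈ Add(-447.00, Mul(203.93, I))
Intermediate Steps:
Function('B')(L) = Pow(L, Rational(1, 2)) (Function('B')(L) = Mul(1, Pow(L, Rational(1, 2))) = Pow(L, Rational(1, 2)))
Function('R')(n, T) = Add(6, Mul(6, Pow(n, -1))) (Function('R')(n, T) = Add(6, Mul(-2, Mul(-3, Pow(n, -1)))) = Add(6, Mul(6, Pow(n, -1))))
Add(Pow(Add(-4, 7), 2), Mul(Function('R')(Function('B')(-5), 7), -76)) = Add(Pow(Add(-4, 7), 2), Mul(Add(6, Mul(6, Pow(Pow(-5, Rational(1, 2)), -1))), -76)) = Add(Pow(3, 2), Mul(Add(6, Mul(6, Pow(Mul(I, Pow(5, Rational(1, 2))), -1))), -76)) = Add(9, Mul(Add(6, Mul(6, Mul(Rational(-1, 5), I, Pow(5, Rational(1, 2))))), -76)) = Add(9, Mul(Add(6, Mul(Rational(-6, 5), I, Pow(5, Rational(1, 2)))), -76)) = Add(9, Add(-456, Mul(Rational(456, 5), I, Pow(5, Rational(1, 2))))) = Add(-447, Mul(Rational(456, 5), I, Pow(5, Rational(1, 2))))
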